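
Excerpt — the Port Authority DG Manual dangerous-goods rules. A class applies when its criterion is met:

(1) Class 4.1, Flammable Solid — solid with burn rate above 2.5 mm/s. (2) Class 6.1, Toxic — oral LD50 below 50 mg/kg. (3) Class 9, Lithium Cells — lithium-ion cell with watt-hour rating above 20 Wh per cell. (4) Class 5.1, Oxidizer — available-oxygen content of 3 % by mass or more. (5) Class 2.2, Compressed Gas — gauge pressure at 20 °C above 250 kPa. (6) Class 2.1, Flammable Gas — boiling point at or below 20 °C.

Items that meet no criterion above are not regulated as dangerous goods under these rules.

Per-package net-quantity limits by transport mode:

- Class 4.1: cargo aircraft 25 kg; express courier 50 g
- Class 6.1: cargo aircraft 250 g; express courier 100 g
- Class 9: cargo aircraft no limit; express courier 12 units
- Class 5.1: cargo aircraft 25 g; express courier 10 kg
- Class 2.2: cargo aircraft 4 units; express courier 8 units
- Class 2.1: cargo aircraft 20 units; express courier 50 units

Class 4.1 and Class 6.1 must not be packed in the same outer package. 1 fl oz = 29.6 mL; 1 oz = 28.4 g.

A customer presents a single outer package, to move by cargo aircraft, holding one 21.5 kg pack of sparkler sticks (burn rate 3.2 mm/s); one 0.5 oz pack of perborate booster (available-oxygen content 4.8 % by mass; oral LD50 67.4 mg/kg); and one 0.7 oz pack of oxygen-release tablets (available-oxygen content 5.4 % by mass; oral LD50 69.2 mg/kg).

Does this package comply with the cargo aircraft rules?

No

With burn rate 3.2 mm/s (> 2.5 mm/s), the sparkler sticks fall in Class 4.1.
Available-oxygen content 4.8 % by mass meets the Class 5.1 criterion (Oxidizer), so the perborate booster is Class 5.1.
Available-oxygen content 5.4 % by mass meets the Class 5.1 criterion (Oxidizer), so the oxygen-release tablets are Class 5.1.
Total Class 5.1: (one 0.5 oz pack = 14.2 g) + (one 0.7 oz pack = 19.88 g) = 34.08 g.
34.08 g exceeds the cargo aircraft limit of 25 g for Class 5.1.
Class 4.1 quantity: 21.5 kg.
21.5 kg ≤ 25 kg (cargo aircraft limit, Class 4.1) — within limit.
The segregation rule (Class 4.1 with Class 6.1) does not apply to Class 5.1 with Class 4.1.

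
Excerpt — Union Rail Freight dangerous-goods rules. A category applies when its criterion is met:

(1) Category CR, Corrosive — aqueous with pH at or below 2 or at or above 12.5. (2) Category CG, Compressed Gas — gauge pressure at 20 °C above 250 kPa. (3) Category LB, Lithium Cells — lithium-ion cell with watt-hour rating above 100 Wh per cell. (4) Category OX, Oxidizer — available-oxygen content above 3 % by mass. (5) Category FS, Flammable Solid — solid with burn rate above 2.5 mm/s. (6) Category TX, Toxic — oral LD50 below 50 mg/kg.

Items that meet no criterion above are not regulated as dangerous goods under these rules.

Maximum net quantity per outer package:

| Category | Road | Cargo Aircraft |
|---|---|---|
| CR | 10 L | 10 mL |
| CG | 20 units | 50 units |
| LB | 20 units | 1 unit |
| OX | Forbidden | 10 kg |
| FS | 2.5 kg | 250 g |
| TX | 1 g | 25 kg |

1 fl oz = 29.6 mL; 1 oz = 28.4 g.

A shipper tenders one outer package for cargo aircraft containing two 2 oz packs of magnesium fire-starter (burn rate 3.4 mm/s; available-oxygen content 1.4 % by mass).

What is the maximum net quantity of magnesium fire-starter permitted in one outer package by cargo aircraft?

Magnesium fire-starter: burn rate 3.4 mm/s > 2.5 mm/s → Category FS (Flammable Solid).
The cargo aircraft limit for Category FS is 250 g.

250 g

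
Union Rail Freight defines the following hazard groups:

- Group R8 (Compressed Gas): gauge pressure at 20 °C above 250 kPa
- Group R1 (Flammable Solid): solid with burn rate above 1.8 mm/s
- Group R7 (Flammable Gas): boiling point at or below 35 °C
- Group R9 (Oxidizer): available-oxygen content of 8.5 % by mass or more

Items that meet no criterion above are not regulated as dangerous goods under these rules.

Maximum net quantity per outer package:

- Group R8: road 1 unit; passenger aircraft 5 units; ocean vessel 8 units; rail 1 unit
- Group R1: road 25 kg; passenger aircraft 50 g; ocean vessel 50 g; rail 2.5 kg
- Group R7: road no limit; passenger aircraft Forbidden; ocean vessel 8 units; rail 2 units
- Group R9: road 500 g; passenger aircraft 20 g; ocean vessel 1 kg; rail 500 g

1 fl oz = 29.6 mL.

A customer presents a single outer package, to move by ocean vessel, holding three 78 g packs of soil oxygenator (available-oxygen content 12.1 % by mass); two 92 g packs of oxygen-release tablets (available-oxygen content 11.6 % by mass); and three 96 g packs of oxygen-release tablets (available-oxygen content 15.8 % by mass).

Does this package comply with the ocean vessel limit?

With available-oxygen content 12.1 % by mass (≥ 8.5 % by mass), the soil oxygenator falls in Group R9.
Oxygen-release tablets: available-oxygen content 11.6 % by mass ≥ 8.5 % by mass → Group R9 (Oxidizer).
Oxygen-release tablets: available-oxygen content 15.8 % by mass ≥ 8.5 % by mass → Group R9 (Oxidizer).
Total Group R9: (three 78 g packs = 234 g) + (two 92 g packs = 184 g) + (three 96 g packs = 288 g) = 706 g.
That is within the Group R9 ocean vessel limit of 1 kg.

Yes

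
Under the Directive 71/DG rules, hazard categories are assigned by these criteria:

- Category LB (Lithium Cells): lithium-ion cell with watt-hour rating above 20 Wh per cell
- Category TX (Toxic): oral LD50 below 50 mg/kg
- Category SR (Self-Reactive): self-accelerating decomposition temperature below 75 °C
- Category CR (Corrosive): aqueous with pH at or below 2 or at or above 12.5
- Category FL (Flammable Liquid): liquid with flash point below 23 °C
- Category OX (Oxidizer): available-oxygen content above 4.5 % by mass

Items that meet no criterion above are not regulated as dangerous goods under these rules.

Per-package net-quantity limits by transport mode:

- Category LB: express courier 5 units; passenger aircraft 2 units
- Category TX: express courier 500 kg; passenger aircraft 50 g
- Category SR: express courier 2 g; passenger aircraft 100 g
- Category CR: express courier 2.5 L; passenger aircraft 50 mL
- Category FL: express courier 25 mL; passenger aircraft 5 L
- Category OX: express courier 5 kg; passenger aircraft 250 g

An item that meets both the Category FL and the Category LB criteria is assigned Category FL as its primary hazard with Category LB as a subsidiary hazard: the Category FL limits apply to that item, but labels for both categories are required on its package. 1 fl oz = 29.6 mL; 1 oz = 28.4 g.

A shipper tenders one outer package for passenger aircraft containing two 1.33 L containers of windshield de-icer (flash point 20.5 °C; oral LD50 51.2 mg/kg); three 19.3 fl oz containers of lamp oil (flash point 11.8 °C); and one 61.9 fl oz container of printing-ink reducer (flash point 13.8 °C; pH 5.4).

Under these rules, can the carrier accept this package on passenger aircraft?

No

Windshield de-icer: flash point 20.5 °C < 23 °C → Category FL (Flammable Liquid).
Flash point 11.8 °C meets the Category FL criterion (Flammable Liquid), so the lamp oil is Category FL.
Flash point 13.8 °C meets the Category FL criterion (Flammable Liquid), so the printing-ink reducer is Category FL.
Total Category FL: (two 1.33 L containers = 2.66 L) + (three 19.3 fl oz containers = 1713.84 mL) + (one 61.9 fl oz container = 1832.24 mL) = 6206.08 mL.
6206.08 mL exceeds the passenger aircraft limit of 5 L for Category FL.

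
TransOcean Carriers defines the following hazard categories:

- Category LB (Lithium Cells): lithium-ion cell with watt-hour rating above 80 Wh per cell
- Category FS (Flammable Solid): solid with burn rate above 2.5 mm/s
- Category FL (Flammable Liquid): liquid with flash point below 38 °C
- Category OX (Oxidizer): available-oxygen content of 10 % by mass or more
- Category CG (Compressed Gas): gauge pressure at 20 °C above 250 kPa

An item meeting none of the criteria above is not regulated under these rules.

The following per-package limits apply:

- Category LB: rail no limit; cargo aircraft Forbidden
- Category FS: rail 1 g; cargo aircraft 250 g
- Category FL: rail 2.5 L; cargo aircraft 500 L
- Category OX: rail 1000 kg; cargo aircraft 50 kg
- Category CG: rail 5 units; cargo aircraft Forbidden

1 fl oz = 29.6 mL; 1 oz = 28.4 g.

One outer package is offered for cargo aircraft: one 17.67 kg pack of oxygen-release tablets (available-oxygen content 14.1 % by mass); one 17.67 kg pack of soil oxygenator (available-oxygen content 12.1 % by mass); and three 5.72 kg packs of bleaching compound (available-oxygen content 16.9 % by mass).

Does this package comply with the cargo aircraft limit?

With available-oxygen content 14.1 % by mass (≥ 10 % by mass), the oxygen-release tablets fall in Category OX.
The soil oxygenator has available-oxygen content 12.1 % by mass, which is ≥ 10 % by mass, so it is Category OX (Oxidizer).
With available-oxygen content 16.9 % by mass (≥ 10 % by mass), the bleaching compound falls in Category OX.
Category OX net quantity: 17.67 kg + 17.67 kg + (three 5.72 kg packs = 17.16 kg) = 52.5 kg.
That exceeds the Category OX cargo aircraft limit of 50 kg.

No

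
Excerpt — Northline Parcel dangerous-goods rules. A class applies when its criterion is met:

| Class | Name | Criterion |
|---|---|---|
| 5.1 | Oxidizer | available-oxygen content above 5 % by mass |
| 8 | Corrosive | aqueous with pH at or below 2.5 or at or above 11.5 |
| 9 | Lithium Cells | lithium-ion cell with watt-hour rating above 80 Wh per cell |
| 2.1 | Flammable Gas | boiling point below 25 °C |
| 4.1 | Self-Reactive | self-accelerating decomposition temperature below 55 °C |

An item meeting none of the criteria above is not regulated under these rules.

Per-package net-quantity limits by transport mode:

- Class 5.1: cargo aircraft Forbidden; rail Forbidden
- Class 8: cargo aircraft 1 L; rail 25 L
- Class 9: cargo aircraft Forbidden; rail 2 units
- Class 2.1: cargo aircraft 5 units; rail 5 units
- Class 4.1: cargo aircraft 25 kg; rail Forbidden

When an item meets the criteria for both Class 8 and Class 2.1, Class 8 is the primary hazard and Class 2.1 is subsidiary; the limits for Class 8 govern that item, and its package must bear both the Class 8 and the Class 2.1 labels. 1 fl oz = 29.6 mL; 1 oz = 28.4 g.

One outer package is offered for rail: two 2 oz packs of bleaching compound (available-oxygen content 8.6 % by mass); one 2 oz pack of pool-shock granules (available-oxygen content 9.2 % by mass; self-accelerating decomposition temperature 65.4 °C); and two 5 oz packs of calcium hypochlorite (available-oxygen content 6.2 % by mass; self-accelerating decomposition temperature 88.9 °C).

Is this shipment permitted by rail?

No

Bleaching compound: available-oxygen content 8.6 % by mass > 5 % by mass → Class 5.1 (Oxidizer).
With available-oxygen content 9.2 % by mass (> 5 % by mass), the pool-shock granules fall in Class 5.1.
The calcium hypochlorite has available-oxygen content 6.2 % by mass, which is > 5 % by mass, so it is Class 5.1 (Oxidizer).
Class 5.1 net quantity: (two 2 oz packs = 113.6 g) + (one 2 oz pack = 56.8 g) + (two 5 oz packs = 284 g) = 454.4 g.
Class 5.1 is Forbidden by rail.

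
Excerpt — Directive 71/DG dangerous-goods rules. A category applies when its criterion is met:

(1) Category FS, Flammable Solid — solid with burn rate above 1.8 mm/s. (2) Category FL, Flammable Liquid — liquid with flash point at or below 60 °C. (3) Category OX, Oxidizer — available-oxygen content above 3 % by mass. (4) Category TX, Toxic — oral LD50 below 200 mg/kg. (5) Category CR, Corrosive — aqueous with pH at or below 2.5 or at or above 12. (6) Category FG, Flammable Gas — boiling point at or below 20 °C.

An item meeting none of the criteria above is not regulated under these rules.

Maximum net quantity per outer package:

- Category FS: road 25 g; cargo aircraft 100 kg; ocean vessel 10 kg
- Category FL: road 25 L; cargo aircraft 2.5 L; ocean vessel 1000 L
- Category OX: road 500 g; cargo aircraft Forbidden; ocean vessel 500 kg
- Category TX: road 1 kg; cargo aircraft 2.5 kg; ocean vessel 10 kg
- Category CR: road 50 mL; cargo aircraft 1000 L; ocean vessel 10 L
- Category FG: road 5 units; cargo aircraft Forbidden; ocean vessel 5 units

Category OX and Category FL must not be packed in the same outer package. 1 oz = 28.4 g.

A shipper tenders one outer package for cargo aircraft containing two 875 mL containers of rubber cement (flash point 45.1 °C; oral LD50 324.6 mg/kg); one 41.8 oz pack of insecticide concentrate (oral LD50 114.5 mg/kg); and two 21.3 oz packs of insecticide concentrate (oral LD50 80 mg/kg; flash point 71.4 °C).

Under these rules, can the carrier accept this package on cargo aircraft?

With flash point 45.1 °C (≤ 60 °C), the rubber cement falls in Category FL.
Oral LD50 114.5 mg/kg meets the Category TX criterion (Toxic), so the insecticide concentrate is Category TX.
Insecticide concentrate: oral LD50 80 mg/kg < 200 mg/kg → Category TX (Toxic).
Total Category TX: (one 41.8 oz pack = 1187.12 g) + (two 21.3 oz packs = 1209.84 g) = 2396.96 g.
2396.96 g ≤ 2.5 kg (cargo aircraft limit, Category TX) — within limit.
Category FL quantity: two 875 mL containers = 1.75 L.
1.75 L is within the cargo aircraft limit of 2.5 L for Category FL.
The segregation rule (Category OX with Category FL) does not apply to Category TX with Category FL.
Every hazard category is within its cargo aircraft limit and no segregation rule is violated.

Yes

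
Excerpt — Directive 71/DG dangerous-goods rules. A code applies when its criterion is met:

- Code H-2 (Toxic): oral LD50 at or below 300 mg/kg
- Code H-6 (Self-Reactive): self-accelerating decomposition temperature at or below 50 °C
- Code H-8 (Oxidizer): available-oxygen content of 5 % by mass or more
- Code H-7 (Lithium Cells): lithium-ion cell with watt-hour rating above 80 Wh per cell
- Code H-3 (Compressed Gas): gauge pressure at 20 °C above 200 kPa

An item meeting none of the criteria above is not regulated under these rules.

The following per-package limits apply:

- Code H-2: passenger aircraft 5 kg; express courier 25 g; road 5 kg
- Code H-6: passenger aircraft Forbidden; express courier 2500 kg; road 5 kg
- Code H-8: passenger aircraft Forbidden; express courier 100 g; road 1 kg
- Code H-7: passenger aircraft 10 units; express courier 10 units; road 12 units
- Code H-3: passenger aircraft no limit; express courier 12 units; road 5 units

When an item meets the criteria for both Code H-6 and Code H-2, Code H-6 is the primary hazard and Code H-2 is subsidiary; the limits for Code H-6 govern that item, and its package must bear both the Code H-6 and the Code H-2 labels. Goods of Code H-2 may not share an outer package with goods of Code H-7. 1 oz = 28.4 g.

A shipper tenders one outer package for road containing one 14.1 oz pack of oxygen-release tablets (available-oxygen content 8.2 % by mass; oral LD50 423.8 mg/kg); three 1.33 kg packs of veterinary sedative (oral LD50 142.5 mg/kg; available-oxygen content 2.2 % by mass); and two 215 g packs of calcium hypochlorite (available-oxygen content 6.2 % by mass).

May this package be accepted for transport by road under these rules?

Yes

Available-oxygen content 8.2 % by mass meets the Code H-8 criterion (Oxidizer), so the oxygen-release tablets are Code H-8.
Oral LD50 142.5 mg/kg meets the Code H-2 criterion (Toxic), so the veterinary sedative is Code H-2.
Calcium hypochlorite: available-oxygen content 6.2 % by mass ≥ 5 % by mass → Code H-8 (Oxidizer).
Code H-8 net quantity: (one 14.1 oz pack = 400.44 g) + (two 215 g packs = 430 g) = 830.44 g.
That is within the Code H-8 road limit of 1 kg.
Code H-2 quantity: three 1.33 kg packs = 3.99 kg.
3.99 kg ≤ 5 kg (road limit, Code H-2) — within limit.
The segregation rule (Code H-2 with Code H-7) does not apply to Code H-8 with Code H-2.
Every hazard code is within its road limit and no segregation rule is violated.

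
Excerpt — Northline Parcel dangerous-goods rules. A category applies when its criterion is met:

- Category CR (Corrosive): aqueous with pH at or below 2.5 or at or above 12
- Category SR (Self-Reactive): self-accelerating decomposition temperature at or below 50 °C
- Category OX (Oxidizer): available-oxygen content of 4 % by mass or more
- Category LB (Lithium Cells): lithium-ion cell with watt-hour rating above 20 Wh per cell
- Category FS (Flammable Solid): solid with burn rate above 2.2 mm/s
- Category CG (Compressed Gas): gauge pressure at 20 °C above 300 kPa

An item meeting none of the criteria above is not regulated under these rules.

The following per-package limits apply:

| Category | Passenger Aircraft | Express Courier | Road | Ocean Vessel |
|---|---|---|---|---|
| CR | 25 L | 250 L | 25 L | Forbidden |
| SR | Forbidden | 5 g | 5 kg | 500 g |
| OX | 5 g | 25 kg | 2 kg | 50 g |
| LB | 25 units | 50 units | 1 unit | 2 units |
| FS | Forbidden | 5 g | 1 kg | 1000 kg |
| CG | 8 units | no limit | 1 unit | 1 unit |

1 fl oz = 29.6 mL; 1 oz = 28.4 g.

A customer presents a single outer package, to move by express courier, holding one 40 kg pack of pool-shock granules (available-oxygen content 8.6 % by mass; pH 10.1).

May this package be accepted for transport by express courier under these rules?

No

The pool-shock granules have available-oxygen content 8.6 % by mass, which is ≥ 4 % by mass, so they are Category OX (Oxidizer).
Category OX quantity: 40 kg.
40 kg exceeds the express courier limit of 25 kg for Category OX.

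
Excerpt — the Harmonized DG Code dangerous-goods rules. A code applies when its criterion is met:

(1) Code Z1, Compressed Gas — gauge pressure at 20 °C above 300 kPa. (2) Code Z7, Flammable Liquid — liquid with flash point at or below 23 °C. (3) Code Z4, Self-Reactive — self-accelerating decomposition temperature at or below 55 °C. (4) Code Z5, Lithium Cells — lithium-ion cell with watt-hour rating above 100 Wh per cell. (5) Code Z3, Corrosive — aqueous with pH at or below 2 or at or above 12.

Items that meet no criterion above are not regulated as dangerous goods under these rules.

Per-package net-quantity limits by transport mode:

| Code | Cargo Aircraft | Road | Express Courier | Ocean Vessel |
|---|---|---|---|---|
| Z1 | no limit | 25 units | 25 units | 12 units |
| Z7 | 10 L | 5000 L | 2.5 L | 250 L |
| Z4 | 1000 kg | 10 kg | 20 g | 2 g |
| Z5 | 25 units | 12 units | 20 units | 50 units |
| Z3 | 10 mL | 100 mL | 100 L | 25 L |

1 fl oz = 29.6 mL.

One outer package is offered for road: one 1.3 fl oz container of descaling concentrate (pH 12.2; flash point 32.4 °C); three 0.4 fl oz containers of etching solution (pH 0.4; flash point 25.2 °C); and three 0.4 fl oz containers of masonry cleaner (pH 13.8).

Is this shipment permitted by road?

No

With pH 12.2 (≥ 12), the descaling concentrate falls in Code Z3.
With pH 0.4 (≤ 2), the etching solution falls in Code Z3.
Masonry cleaner: pH 13.8 ≥ 12 → Code Z3 (Corrosive).
Code Z3 net quantity: (one 1.3 fl oz container = 38.48 mL) + (three 0.4 fl oz containers = 35.52 mL) + (three 0.4 fl oz containers = 35.52 mL) = 109.52 mL.
That exceeds the Code Z3 road limit of 100 mL.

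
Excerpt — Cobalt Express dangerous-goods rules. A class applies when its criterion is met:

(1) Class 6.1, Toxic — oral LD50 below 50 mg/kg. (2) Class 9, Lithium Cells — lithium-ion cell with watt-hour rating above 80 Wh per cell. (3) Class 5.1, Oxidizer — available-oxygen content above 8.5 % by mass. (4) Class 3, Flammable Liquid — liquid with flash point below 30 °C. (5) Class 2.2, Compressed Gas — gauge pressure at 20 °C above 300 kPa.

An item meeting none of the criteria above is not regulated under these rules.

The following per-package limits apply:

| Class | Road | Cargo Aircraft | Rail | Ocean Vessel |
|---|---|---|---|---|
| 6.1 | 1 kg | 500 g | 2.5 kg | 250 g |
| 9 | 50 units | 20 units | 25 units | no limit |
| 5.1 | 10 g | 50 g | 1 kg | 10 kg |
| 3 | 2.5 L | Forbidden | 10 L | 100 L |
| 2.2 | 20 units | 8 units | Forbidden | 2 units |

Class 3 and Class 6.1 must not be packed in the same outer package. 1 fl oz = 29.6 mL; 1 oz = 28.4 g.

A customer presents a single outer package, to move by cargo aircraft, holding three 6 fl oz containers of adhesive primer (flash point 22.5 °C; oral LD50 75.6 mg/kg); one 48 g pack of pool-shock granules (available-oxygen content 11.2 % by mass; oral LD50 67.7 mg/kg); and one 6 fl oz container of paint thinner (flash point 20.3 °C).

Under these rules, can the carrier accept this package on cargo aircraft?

Flash point 22.5 °C meets the Class 3 criterion (Flammable Liquid), so the adhesive primer is Class 3.
Pool-shock granules: available-oxygen content 11.2 % by mass > 8.5 % by mass → Class 5.1 (Oxidizer).
The paint thinner has flash point 20.3 °C, which is < 30 °C, so it is Class 3 (Flammable Liquid).
Class 5.1 quantity: 48 g.
48 g ≤ 50 g (cargo aircraft limit, Class 5.1) — within limit.
Total Class 3: (three 6 fl oz containers = 532.8 mL) + (one 6 fl oz container = 177.6 mL) = 710.4 mL.
By cargo aircraft, Class 3 is Forbidden regardless of quantity.
The segregation rule (Class 3 with Class 6.1) does not apply to Class 5.1 with Class 3.

No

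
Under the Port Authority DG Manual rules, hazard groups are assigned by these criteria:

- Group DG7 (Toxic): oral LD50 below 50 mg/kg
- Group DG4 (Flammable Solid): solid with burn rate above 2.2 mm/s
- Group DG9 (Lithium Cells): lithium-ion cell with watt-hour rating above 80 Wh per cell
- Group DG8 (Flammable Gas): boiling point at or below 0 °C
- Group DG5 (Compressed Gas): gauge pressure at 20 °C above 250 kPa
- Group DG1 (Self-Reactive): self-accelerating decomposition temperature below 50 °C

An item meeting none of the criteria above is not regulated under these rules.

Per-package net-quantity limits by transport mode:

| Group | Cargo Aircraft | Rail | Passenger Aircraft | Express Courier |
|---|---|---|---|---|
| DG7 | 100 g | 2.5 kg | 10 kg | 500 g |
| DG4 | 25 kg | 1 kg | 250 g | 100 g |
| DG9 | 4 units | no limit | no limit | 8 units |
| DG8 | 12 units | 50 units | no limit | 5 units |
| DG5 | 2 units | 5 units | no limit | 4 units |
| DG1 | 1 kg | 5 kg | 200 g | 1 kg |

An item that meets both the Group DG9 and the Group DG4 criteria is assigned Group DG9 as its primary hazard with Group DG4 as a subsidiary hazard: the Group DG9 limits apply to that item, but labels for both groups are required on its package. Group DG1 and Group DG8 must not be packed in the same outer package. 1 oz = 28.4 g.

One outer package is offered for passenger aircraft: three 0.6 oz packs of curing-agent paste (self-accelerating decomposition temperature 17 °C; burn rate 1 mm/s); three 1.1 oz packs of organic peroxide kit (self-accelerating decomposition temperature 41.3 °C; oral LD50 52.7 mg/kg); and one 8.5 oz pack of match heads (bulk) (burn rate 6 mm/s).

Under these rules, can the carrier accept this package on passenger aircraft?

Yes

The curing-agent paste has self-accelerating decomposition temperature 17 °C, which is < 50 °C, so it is Group DG1 (Self-Reactive).
Organic peroxide kit: self-accelerating decomposition temperature 41.3 °C < 50 °C → Group DG1 (Self-Reactive).
The match heads (bulk) have burn rate 6 mm/s, which is > 2.2 mm/s, so they are Group DG4 (Flammable Solid).
Total Group DG1: (three 0.6 oz packs = 51.12 g) + (three 1.1 oz packs = 93.72 g) = 144.84 g.
144.84 g is within the passenger aircraft limit of 200 g for Group DG1.
Group DG4 quantity: one 8.5 oz pack = 241.4 g.
241.4 g ≤ 250 g (passenger aircraft limit, Group DG4) — within limit.
The segregation rule (Group DG1 with Group DG8) does not apply to Group DG1 with Group DG4.
Every hazard group is within its passenger aircraft limit and no segregation rule is violated.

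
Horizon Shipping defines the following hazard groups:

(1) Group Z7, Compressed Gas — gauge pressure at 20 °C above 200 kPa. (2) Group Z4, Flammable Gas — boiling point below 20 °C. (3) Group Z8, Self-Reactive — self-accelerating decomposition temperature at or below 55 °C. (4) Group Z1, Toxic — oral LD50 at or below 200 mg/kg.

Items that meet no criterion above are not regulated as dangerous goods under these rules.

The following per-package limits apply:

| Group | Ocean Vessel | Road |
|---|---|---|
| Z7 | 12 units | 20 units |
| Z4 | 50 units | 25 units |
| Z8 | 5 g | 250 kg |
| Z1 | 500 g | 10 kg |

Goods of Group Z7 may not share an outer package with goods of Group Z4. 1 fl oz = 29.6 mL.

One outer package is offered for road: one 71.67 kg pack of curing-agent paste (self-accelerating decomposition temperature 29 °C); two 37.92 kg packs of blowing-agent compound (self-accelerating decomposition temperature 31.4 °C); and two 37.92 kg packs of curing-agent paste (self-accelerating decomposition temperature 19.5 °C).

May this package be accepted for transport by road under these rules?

Yes

Curing-agent paste: self-accelerating decomposition temperature 29 °C ≤ 55 °C → Group Z8 (Self-Reactive).
Blowing-agent compound: self-accelerating decomposition temperature 31.4 °C ≤ 55 °C → Group Z8 (Self-Reactive).
The curing-agent paste has self-accelerating decomposition temperature 19.5 °C, which is ≤ 55 °C, so it is Group Z8 (Self-Reactive).
Total Group Z8: 71.67 kg + (two 37.92 kg packs = 75.84 kg) + (two 37.92 kg packs = 75.84 kg) = 223.35 kg.
223.35 kg ≤ 250 kg (road limit, Group Z8) — within limit.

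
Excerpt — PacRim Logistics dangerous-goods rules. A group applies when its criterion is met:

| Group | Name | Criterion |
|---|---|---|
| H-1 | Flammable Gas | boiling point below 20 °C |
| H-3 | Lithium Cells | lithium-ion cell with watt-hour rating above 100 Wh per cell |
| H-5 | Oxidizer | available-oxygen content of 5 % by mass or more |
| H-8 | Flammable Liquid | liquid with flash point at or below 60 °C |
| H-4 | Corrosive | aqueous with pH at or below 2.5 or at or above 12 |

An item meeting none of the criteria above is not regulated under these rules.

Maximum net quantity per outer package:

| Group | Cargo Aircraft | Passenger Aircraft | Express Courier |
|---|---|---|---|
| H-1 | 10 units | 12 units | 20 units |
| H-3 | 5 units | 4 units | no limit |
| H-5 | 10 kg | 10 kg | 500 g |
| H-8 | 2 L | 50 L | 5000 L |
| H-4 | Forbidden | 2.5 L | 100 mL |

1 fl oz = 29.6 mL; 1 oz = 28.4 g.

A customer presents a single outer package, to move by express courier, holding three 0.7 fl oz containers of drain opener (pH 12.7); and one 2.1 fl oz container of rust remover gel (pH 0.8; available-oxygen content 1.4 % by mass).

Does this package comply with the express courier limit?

No

The drain opener has pH 12.7, which is ≥ 12, so it is Group H-4 (Corrosive).
pH 0.8 meets the Group H-4 criterion (Corrosive), so the rust remover gel is Group H-4.
Group H-4 net quantity: (three 0.7 fl oz containers = 62.16 mL) + (one 2.1 fl oz container = 62.16 mL) = 124.32 mL.
124.32 mL exceeds the express courier limit of 100 mL for Group H-4.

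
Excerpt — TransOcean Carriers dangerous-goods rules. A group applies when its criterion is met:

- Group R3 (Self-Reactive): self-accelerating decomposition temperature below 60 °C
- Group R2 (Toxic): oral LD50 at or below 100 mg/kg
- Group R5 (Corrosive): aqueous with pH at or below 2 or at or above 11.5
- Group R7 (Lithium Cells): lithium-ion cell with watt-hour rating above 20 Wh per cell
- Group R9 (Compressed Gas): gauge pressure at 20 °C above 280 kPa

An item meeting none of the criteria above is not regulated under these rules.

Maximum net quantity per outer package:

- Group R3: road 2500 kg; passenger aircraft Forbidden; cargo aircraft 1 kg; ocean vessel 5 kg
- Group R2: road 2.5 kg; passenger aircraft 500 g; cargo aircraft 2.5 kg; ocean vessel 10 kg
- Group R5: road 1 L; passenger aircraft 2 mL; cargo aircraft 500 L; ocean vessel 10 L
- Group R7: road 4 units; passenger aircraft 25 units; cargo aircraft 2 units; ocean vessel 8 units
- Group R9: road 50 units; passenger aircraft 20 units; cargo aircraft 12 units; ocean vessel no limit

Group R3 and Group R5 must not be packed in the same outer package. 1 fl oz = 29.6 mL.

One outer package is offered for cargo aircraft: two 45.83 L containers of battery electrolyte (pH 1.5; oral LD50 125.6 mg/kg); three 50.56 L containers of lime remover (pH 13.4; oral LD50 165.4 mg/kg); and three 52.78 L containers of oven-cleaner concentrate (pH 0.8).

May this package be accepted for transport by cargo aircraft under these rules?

Yes

Battery electrolyte: pH 1.5 ≤ 2 → Group R5 (Corrosive).
pH 13.4 meets the Group R5 criterion (Corrosive), so the lime remover is Group R5.
pH 0.8 meets the Group R5 criterion (Corrosive), so the oven-cleaner concentrate is Group R5.
Total Group R5: (two 45.83 L containers = 91.66 L) + (three 50.56 L containers = 151.68 L) + (three 52.78 L containers = 158.34 L) = 401.68 L.
That is within the Group R5 cargo aircraft limit of 500 L.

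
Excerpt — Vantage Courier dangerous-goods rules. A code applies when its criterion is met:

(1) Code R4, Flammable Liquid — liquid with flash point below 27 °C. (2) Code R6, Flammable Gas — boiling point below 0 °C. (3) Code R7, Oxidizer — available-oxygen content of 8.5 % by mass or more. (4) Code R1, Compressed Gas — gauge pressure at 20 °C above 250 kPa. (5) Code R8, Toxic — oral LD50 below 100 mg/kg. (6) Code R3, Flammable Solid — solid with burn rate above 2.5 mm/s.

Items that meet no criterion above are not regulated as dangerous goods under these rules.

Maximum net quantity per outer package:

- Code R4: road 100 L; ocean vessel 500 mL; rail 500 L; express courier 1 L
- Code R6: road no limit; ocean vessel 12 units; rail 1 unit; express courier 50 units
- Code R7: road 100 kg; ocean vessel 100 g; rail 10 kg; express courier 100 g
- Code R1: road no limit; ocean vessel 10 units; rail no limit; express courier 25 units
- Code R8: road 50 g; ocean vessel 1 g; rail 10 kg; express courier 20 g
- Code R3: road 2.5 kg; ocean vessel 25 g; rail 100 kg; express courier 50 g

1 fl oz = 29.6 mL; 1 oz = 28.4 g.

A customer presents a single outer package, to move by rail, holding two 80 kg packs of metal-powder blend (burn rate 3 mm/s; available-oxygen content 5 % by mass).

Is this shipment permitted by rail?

No

Metal-powder blend: burn rate 3 mm/s > 2.5 mm/s → Code R3 (Flammable Solid).
Code R3 quantity: two 80 kg packs = 160 kg.
160 kg > 100 kg (rail limit, Code R3) — over the limit.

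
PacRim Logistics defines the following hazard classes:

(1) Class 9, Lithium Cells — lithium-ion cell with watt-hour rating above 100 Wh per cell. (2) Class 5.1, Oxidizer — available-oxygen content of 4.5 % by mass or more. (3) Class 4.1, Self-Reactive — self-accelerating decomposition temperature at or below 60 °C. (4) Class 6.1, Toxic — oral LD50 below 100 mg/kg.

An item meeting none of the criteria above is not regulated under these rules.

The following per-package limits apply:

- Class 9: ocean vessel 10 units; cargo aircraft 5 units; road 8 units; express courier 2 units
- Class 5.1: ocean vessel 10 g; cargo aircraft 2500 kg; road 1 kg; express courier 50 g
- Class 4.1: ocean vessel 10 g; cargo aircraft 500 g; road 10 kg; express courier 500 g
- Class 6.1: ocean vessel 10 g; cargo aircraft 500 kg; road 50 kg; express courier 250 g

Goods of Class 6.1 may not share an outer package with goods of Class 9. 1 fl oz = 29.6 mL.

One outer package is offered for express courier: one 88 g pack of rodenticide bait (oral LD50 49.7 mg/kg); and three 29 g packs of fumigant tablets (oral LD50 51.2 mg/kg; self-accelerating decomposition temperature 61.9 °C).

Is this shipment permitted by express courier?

Oral LD50 49.7 mg/kg meets the Class 6.1 criterion (Toxic), so the rodenticide bait is Class 6.1.
Fumigant tablets: oral LD50 51.2 mg/kg < 100 mg/kg → Class 6.1 (Toxic).
Total Class 6.1: 88 g + (three 29 g packs = 87 g) = 175 g.
That is within the Class 6.1 express courier limit of 250 g.

Yes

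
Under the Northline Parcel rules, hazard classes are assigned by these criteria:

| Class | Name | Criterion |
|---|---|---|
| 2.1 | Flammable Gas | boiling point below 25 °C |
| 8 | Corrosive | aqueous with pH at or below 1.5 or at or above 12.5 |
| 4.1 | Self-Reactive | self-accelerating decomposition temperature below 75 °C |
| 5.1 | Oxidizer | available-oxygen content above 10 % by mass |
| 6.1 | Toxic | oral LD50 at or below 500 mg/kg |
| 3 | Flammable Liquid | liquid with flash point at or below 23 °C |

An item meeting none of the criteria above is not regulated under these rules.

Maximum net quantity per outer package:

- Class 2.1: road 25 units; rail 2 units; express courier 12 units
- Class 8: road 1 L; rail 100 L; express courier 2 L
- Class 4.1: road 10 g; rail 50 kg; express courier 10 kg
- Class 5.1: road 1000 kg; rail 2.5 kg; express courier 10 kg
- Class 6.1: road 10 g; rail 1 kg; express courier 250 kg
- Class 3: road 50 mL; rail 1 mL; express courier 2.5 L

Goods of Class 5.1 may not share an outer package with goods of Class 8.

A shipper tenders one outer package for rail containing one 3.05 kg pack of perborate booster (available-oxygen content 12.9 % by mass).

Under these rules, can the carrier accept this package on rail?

No

Perborate booster: available-oxygen content 12.9 % by mass > 10 % by mass → Class 5.1 (Oxidizer).
Class 5.1 quantity: 3.05 kg.
That exceeds the Class 5.1 rail limit of 2.5 kg.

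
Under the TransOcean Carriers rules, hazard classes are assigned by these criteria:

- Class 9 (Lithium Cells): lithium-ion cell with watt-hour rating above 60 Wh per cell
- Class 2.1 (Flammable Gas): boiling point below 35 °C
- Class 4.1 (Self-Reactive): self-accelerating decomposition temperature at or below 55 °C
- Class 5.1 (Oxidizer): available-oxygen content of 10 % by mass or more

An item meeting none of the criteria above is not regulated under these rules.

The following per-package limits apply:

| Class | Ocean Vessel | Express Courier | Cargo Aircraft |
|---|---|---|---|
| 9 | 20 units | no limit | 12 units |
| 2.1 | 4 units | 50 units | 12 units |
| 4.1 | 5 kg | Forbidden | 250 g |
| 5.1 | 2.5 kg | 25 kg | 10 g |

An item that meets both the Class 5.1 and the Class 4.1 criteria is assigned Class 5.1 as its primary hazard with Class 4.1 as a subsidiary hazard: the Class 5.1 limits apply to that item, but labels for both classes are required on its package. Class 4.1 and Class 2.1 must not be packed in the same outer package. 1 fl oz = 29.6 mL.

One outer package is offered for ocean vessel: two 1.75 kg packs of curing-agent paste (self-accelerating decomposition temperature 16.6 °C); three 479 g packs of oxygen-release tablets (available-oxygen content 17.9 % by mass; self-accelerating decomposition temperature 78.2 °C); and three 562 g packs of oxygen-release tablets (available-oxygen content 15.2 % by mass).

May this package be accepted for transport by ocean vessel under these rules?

No

Self-accelerating decomposition temperature 16.6 °C meets the Class 4.1 criterion (Self-Reactive), so the curing-agent paste is Class 4.1.
Oxygen-release tablets: available-oxygen content 17.9 % by mass ≥ 10 % by mass → Class 5.1 (Oxidizer).
With available-oxygen content 15.2 % by mass (≥ 10 % by mass), the oxygen-release tablets fall in Class 5.1.
Total Class 5.1: (three 479 g packs = 1.437 kg) + (three 562 g packs = 1.686 kg) = 3.123 kg.
3.123 kg > 2.5 kg (ocean vessel limit, Class 5.1) — over the limit.
Class 4.1 quantity: two 1.75 kg packs = 3.5 kg.
3.5 kg is within the ocean vessel limit of 5 kg for Class 4.1.
The segregation rule (Class 4.1 with Class 2.1) does not apply to Class 5.1 with Class 4.1.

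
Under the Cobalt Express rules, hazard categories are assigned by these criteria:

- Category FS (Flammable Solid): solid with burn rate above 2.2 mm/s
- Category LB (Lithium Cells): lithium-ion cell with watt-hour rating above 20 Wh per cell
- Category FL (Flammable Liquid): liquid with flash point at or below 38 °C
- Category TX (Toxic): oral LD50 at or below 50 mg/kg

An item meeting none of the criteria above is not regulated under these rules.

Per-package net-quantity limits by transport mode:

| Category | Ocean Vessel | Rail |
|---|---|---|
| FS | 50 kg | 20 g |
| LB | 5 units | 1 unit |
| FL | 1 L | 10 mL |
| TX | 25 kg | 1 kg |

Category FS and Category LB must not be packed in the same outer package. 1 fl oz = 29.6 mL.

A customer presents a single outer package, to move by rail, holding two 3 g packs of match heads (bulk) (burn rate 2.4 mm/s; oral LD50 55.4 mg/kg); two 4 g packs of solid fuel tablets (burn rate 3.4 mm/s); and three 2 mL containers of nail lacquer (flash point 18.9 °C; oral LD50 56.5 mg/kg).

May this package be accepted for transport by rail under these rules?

Yes

Burn rate 2.4 mm/s meets the Category FS criterion (Flammable Solid), so the match heads (bulk) are Category FS.
The solid fuel tablets have burn rate 3.4 mm/s, which is > 2.2 mm/s, so they are Category FS (Flammable Solid).
The nail lacquer has flash point 18.9 °C, which is ≤ 38 °C, so it is Category FL (Flammable Liquid).
Total Category FS: (two 3 g packs = 6 g) + (two 4 g packs = 8 g) = 14 g.
That is within the Category FS rail limit of 20 g.
Category FL quantity: three 2 mL containers = 6 mL.
6 mL is within the rail limit of 10 mL for Category FL.
The segregation rule (Category FS with Category LB) does not apply to Category FS with Category FL.
Every hazard category is within its rail limit and no segregation rule is violated.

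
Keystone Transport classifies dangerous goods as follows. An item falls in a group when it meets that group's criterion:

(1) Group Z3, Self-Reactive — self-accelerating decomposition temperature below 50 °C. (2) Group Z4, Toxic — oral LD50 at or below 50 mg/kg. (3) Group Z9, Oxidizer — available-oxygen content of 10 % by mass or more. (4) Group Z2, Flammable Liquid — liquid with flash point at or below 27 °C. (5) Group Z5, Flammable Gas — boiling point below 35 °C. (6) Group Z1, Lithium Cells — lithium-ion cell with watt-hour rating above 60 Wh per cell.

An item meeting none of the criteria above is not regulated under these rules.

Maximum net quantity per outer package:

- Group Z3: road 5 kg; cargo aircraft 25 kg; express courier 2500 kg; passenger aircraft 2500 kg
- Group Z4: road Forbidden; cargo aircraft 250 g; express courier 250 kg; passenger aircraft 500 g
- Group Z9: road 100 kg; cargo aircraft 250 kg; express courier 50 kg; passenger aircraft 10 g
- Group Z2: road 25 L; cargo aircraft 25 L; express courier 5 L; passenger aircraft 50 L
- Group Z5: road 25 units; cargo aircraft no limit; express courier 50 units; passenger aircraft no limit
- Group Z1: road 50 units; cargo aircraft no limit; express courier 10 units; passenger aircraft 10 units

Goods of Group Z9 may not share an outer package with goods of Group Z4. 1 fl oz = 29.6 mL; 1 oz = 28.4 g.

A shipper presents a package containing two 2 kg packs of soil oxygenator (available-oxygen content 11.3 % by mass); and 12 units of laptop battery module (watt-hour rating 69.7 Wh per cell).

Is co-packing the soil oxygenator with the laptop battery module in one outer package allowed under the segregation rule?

Yes

The soil oxygenator has available-oxygen content 11.3 % by mass, which is ≥ 10 % by mass, so it is Group Z9 (Oxidizer).
Laptop battery module: watt-hour rating 69.7 Wh per cell > 60 Wh per cell → Group Z1 (Lithium Cells).
No segregation rule bars Group Z9 with Group Z1.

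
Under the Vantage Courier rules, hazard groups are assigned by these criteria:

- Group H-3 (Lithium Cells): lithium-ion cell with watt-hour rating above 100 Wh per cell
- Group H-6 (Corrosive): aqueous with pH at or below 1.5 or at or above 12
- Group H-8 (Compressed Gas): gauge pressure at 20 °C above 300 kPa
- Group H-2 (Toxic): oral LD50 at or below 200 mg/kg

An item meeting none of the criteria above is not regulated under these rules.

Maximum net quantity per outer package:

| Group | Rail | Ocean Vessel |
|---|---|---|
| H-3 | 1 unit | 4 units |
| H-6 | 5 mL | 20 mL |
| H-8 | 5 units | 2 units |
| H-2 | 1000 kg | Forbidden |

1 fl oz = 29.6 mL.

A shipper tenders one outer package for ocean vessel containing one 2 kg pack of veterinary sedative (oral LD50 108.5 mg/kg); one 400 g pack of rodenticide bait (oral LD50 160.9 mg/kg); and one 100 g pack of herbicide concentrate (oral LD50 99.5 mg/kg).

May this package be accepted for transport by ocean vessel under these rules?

No

The veterinary sedative has oral LD50 108.5 mg/kg, which is ≤ 200 mg/kg, so it is Group H-2 (Toxic).
The rodenticide bait has oral LD50 160.9 mg/kg, which is ≤ 200 mg/kg, so it is Group H-2 (Toxic).
The herbicide concentrate has oral LD50 99.5 mg/kg, which is ≤ 200 mg/kg, so it is Group H-2 (Toxic).
Total Group H-2: 2 kg + 400 g + 100 g = 2.5 kg.
By ocean vessel, Group H-2 is Forbidden regardless of quantity.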